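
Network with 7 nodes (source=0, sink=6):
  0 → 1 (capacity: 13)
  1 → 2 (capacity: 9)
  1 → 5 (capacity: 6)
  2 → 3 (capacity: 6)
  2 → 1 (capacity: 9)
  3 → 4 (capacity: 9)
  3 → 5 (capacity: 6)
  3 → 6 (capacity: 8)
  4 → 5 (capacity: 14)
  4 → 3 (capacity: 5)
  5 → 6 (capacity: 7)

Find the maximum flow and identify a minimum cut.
Max flow = 12, Min cut edges: (1,5), (2,3)

Maximum flow: 12
Minimum cut: (1,5), (2,3)
Partition: S = [0, 1, 2], T = [3, 4, 5, 6]

Max-flow min-cut theorem verified: both equal 12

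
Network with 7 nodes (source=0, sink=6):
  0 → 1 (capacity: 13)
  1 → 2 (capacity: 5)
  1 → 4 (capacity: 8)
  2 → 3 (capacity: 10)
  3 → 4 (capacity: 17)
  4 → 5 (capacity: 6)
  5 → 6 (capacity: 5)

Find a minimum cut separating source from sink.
Min cut value = 5, edges: (5,6)

Min cut value: 5
Partition: S = [0, 1, 2, 3, 4, 5], T = [6]
Cut edges: (5,6)

By max-flow min-cut theorem, max flow = min cut = 5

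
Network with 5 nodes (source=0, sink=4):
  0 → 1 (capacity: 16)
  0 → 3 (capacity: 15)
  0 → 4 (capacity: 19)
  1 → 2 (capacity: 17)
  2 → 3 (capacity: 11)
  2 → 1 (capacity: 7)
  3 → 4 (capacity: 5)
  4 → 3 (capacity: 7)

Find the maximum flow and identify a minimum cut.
Max flow = 24, Min cut edges: (0,4), (3,4)

Maximum flow: 24
Minimum cut: (0,4), (3,4)
Partition: S = [0, 1, 2, 3], T = [4]

Max-flow min-cut theorem verified: both equal 24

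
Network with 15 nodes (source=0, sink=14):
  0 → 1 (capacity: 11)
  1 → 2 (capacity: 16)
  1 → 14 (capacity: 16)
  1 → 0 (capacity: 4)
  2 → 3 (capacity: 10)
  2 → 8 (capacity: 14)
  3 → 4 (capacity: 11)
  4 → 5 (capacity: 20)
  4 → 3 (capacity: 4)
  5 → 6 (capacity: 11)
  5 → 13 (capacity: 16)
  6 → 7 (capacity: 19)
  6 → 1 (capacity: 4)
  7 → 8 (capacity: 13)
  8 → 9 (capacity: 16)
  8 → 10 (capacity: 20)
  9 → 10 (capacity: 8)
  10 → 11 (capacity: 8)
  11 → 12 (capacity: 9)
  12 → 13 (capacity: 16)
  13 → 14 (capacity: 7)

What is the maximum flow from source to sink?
Maximum flow = 11

Max flow: 11

Flow assignment:
  0 → 1: 11/11
  1 → 14: 11/16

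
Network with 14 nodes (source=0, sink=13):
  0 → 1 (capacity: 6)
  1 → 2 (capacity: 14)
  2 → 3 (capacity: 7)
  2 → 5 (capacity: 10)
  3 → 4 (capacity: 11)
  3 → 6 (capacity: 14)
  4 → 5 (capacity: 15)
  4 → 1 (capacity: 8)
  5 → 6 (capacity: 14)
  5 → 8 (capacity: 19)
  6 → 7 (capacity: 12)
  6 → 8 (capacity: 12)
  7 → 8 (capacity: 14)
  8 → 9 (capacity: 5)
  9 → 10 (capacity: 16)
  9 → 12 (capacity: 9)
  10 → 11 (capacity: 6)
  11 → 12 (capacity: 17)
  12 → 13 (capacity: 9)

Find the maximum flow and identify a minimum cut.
Max flow = 5, Min cut edges: (8,9)

Maximum flow: 5
Minimum cut: (8,9)
Partition: S = [0, 1, 2, 3, 4, 5, 6, 7, 8], T = [9, 10, 11, 12, 13]

Max-flow min-cut theorem verified: both equal 5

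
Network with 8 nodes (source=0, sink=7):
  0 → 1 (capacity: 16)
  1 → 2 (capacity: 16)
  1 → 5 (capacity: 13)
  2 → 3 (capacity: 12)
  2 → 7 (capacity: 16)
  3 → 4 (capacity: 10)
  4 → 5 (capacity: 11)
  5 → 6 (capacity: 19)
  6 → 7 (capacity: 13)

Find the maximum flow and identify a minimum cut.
Max flow = 16, Min cut edges: (0,1)

Maximum flow: 16
Minimum cut: (0,1)
Partition: S = [0], T = [1, 2, 3, 4, 5, 6, 7]

Max-flow min-cut theorem verified: both equal 16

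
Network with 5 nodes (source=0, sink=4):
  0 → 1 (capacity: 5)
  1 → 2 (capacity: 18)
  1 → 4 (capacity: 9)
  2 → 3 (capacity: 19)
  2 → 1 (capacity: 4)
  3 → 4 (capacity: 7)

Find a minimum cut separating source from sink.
Min cut value = 5, edges: (0,1)

Min cut value: 5
Partition: S = [0], T = [1, 2, 3, 4]
Cut edges: (0,1)

By max-flow min-cut theorem, max flow = min cut = 5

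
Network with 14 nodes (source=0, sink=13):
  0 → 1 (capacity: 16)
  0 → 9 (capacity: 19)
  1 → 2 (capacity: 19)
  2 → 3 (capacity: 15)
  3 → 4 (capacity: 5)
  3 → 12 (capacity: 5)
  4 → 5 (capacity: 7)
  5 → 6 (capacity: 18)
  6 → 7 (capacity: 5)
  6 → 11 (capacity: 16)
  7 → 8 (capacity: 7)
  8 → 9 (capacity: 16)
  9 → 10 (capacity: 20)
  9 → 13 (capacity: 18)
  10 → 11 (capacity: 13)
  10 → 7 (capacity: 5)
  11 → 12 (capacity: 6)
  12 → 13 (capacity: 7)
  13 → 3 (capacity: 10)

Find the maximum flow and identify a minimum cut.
Max flow = 25, Min cut edges: (9,13), (12,13)

Maximum flow: 25
Minimum cut: (9,13), (12,13)
Partition: S = [0, 1, 2, 3, 4, 5, 6, 7, 8, 9, 10, 11, 12], T = [13]

Max-flow min-cut theorem verified: both equal 25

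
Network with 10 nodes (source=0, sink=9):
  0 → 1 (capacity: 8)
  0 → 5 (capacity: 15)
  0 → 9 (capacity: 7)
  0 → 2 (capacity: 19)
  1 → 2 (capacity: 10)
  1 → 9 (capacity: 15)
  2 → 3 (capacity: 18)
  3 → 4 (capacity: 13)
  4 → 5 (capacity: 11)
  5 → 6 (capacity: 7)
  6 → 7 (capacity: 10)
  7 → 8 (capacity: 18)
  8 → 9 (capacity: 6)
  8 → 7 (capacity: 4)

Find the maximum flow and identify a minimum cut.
Max flow = 21, Min cut edges: (0,1), (0,9), (8,9)

Maximum flow: 21
Minimum cut: (0,1), (0,9), (8,9)
Partition: S = [0, 2, 3, 4, 5, 6, 7, 8], T = [1, 9]

Max-flow min-cut theorem verified: both equal 21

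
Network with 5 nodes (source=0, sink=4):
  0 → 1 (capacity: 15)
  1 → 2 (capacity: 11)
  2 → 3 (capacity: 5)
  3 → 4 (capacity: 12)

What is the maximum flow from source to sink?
Maximum flow = 5

Max flow: 5

Flow assignment:
  0 → 1: 5/15
  1 → 2: 5/11
  2 → 3: 5/5
  3 → 4: 5/12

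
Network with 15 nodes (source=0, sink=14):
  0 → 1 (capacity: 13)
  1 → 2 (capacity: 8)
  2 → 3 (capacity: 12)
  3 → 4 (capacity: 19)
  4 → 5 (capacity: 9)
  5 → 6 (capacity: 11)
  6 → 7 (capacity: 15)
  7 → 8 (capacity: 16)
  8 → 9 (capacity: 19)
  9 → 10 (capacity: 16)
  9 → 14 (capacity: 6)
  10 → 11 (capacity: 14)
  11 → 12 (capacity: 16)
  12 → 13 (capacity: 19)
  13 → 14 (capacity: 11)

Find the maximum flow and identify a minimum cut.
Max flow = 8, Min cut edges: (1,2)

Maximum flow: 8
Minimum cut: (1,2)
Partition: S = [0, 1], T = [2, 3, 4, 5, 6, 7, 8, 9, 10, 11, 12, 13, 14]

Max-flow min-cut theorem verified: both equal 8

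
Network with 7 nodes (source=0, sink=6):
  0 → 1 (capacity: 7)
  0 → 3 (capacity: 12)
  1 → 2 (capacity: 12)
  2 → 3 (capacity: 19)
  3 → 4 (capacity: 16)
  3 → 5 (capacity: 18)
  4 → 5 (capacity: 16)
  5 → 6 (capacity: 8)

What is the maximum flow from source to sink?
Maximum flow = 8

Max flow: 8

Flow assignment:
  0 → 1: 7/7
  0 → 3: 1/12
  1 → 2: 7/12
  2 → 3: 7/19
  3 → 5: 8/18
  5 → 6: 8/8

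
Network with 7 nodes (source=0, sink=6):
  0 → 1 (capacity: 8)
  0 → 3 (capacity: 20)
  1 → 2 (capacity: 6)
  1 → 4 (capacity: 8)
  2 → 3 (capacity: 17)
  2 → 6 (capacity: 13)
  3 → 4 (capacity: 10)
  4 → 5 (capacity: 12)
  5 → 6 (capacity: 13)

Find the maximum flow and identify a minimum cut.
Max flow = 18, Min cut edges: (1,2), (4,5)

Maximum flow: 18
Minimum cut: (1,2), (4,5)
Partition: S = [0, 1, 3, 4], T = [2, 5, 6]

Max-flow min-cut theorem verified: both equal 18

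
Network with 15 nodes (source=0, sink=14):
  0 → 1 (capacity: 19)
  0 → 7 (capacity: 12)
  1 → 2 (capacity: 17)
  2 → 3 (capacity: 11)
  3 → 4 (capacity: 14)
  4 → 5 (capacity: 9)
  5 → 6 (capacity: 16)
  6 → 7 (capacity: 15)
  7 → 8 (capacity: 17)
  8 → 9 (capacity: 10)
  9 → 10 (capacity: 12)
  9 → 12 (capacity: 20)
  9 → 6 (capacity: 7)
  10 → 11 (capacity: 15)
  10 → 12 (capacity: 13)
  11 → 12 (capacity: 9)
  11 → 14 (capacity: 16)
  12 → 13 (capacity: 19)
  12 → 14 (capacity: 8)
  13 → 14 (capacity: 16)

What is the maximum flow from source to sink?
Maximum flow = 10

Max flow: 10

Flow assignment:
  0 → 1: 9/19
  0 → 7: 1/12
  1 → 2: 9/17
  2 → 3: 9/11
  3 → 4: 9/14
  4 → 5: 9/9
  5 → 6: 9/16
  6 → 7: 9/15
  7 → 8: 10/17
  8 → 9: 10/10
  9 → 12: 10/20
  12 → 13: 2/19
  12 → 14: 8/8
  13 → 14: 2/16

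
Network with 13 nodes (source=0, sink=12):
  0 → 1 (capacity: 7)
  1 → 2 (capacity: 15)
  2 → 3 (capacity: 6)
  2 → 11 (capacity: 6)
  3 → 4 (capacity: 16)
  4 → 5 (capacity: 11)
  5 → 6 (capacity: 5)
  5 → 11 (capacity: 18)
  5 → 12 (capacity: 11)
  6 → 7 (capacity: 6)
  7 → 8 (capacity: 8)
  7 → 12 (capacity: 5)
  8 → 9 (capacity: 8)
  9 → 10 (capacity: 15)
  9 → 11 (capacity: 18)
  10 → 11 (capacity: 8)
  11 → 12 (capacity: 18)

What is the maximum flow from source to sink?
Maximum flow = 7

Max flow: 7

Flow assignment:
  0 → 1: 7/7
  1 → 2: 7/15
  2 → 3: 1/6
  2 → 11: 6/6
  3 → 4: 1/16
  4 → 5: 1/11
  5 → 12: 1/11
  11 → 12: 6/18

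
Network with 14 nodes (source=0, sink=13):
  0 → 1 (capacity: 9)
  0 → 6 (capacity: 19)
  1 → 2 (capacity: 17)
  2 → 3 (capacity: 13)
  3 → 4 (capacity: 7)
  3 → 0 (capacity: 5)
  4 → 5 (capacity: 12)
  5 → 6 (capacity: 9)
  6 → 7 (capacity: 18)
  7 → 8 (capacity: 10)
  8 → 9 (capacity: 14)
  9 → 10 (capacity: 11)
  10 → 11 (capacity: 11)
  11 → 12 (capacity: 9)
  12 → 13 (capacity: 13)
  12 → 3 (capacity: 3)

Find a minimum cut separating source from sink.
Min cut value = 9, edges: (11,12)

Min cut value: 9
Partition: S = [0, 1, 2, 3, 4, 5, 6, 7, 8, 9, 10, 11], T = [12, 13]
Cut edges: (11,12)

By max-flow min-cut theorem, max flow = min cut = 9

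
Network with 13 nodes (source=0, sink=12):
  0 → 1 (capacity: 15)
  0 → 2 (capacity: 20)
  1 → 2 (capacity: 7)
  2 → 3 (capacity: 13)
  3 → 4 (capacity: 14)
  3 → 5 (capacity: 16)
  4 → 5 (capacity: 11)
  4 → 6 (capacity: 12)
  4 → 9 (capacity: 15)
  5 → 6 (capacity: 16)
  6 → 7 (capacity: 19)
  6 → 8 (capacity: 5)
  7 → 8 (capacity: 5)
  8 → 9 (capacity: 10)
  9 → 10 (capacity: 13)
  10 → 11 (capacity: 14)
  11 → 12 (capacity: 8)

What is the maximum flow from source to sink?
Maximum flow = 8

Max flow: 8

Flow assignment:
  0 → 1: 7/15
  0 → 2: 1/20
  1 → 2: 7/7
  2 → 3: 8/13
  3 → 4: 8/14
  4 → 9: 8/15
  9 → 10: 8/13
  10 → 11: 8/14
  11 → 12: 8/8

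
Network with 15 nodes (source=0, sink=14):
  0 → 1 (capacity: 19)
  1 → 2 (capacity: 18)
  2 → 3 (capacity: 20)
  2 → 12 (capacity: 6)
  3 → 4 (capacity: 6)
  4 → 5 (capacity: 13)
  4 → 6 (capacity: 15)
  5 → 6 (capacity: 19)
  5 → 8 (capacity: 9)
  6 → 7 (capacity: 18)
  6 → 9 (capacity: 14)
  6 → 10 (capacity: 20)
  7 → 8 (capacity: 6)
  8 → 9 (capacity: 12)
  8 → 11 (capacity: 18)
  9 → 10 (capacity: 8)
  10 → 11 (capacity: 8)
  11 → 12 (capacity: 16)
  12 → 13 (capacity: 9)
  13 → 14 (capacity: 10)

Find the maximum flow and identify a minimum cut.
Max flow = 9, Min cut edges: (12,13)

Maximum flow: 9
Minimum cut: (12,13)
Partition: S = [0, 1, 2, 3, 4, 5, 6, 7, 8, 9, 10, 11, 12], T = [13, 14]

Max-flow min-cut theorem verified: both equal 9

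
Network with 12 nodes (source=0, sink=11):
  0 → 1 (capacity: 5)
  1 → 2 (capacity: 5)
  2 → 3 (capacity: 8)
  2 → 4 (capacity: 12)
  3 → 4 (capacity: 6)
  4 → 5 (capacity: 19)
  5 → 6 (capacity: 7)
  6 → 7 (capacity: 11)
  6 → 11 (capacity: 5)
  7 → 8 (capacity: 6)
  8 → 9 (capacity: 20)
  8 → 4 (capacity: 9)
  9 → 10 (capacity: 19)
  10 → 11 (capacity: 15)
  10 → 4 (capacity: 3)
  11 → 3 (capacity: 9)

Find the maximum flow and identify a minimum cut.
Max flow = 5, Min cut edges: (1,2)

Maximum flow: 5
Minimum cut: (1,2)
Partition: S = [0, 1], T = [2, 3, 4, 5, 6, 7, 8, 9, 10, 11]

Max-flow min-cut theorem verified: both equal 5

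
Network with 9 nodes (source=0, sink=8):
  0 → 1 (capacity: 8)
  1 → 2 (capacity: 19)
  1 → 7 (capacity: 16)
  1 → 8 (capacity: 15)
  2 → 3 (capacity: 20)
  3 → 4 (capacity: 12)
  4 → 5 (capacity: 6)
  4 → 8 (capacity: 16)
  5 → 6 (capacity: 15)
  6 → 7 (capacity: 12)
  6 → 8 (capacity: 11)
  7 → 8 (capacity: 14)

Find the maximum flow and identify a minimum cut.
Max flow = 8, Min cut edges: (0,1)

Maximum flow: 8
Minimum cut: (0,1)
Partition: S = [0], T = [1, 2, 3, 4, 5, 6, 7, 8]

Max-flow min-cut theorem verified: both equal 8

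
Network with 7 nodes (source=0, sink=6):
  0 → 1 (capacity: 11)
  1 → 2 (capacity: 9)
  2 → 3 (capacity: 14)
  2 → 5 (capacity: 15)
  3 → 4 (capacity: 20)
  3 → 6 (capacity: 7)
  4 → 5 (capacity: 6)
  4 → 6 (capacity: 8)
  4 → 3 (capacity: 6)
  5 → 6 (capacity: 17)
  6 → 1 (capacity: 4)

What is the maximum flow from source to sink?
Maximum flow = 9

Max flow: 9

Flow assignment:
  0 → 1: 9/11
  1 → 2: 9/9
  2 → 3: 9/14
  3 → 4: 2/20
  3 → 6: 7/7
  4 → 6: 2/8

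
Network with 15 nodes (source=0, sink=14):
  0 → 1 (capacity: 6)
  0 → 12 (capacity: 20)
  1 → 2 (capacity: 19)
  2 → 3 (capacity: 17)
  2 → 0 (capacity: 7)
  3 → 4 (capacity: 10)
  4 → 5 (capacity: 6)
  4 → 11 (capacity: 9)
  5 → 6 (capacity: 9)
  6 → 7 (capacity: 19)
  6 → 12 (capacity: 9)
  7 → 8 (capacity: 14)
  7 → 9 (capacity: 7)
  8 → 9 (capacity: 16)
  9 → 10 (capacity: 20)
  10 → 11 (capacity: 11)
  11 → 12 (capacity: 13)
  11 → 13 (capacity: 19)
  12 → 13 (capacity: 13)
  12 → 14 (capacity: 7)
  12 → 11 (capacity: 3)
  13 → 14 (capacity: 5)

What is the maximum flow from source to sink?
Maximum flow = 12

Max flow: 12

Flow assignment:
  0 → 1: 6/6
  0 → 12: 6/20
  1 → 2: 6/19
  2 → 3: 6/17
  3 → 4: 6/10
  4 → 11: 6/9
  11 → 12: 6/13
  12 → 13: 5/13
  12 → 14: 7/7
  13 → 14: 5/5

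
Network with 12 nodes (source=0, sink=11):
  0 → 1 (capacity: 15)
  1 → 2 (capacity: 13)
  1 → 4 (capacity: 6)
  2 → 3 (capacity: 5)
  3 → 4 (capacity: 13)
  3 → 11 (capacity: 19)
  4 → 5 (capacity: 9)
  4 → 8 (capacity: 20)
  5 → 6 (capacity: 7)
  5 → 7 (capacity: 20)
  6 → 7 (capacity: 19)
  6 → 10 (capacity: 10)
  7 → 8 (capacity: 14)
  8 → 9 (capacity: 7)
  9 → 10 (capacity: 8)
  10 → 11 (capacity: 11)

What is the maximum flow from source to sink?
Maximum flow = 11

Max flow: 11

Flow assignment:
  0 → 1: 11/15
  1 → 2: 5/13
  1 → 4: 6/6
  2 → 3: 5/5
  3 → 11: 5/19
  4 → 5: 6/9
  5 → 6: 6/7
  6 → 10: 6/10
  10 → 11: 6/11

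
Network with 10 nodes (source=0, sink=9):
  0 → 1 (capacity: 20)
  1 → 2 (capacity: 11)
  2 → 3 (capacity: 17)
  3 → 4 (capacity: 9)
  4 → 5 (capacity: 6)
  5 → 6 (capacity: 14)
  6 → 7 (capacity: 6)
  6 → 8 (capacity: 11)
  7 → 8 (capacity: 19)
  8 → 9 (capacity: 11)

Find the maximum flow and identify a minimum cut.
Max flow = 6, Min cut edges: (4,5)

Maximum flow: 6
Minimum cut: (4,5)
Partition: S = [0, 1, 2, 3, 4], T = [5, 6, 7, 8, 9]

Max-flow min-cut theorem verified: both equal 6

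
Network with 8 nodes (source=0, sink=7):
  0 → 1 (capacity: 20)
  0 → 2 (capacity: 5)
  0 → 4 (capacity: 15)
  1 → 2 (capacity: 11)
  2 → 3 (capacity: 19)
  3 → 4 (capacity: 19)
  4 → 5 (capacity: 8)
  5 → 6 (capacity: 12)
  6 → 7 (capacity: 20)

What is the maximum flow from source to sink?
Maximum flow = 8

Max flow: 8

Flow assignment:
  0 → 1: 8/20
  1 → 2: 8/11
  2 → 3: 8/19
  3 → 4: 8/19
  4 → 5: 8/8
  5 → 6: 8/12
  6 → 7: 8/20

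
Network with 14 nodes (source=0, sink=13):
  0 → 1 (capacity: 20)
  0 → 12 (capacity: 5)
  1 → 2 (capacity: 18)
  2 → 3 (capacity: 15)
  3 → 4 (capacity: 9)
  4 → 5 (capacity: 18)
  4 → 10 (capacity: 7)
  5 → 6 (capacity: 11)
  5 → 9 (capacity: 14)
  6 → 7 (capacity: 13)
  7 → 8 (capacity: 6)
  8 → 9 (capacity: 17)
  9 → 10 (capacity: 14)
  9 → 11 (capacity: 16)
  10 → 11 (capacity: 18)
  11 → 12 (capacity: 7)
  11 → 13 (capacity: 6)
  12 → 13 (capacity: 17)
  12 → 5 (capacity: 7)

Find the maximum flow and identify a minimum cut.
Max flow = 14, Min cut edges: (0,12), (3,4)

Maximum flow: 14
Minimum cut: (0,12), (3,4)
Partition: S = [0, 1, 2, 3], T = [4, 5, 6, 7, 8, 9, 10, 11, 12, 13]

Max-flow min-cut theorem verified: both equal 14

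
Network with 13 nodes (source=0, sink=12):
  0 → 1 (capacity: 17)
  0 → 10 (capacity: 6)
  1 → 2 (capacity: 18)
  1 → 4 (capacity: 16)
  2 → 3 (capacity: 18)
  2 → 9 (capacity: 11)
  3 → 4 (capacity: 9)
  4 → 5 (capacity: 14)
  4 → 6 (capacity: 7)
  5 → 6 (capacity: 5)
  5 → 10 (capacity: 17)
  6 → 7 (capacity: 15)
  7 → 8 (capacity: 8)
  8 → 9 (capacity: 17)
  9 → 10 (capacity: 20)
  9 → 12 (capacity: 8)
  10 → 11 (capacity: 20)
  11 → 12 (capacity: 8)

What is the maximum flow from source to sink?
Maximum flow = 16

Max flow: 16

Flow assignment:
  0 → 1: 16/17
  1 → 2: 11/18
  1 → 4: 5/16
  2 → 9: 11/11
  4 → 5: 5/14
  5 → 10: 5/17
  9 → 10: 3/20
  9 → 12: 8/8
  10 → 11: 8/20
  11 → 12: 8/8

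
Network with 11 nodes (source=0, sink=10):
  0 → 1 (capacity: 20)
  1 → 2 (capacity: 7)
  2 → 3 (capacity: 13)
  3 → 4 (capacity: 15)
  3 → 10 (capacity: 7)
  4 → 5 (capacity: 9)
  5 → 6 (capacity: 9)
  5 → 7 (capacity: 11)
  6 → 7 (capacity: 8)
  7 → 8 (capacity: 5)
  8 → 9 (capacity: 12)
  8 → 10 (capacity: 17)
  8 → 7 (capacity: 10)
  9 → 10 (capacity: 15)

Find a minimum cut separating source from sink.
Min cut value = 7, edges: (1,2)

Min cut value: 7
Partition: S = [0, 1], T = [2, 3, 4, 5, 6, 7, 8, 9, 10]
Cut edges: (1,2)

By max-flow min-cut theorem, max flow = min cut = 7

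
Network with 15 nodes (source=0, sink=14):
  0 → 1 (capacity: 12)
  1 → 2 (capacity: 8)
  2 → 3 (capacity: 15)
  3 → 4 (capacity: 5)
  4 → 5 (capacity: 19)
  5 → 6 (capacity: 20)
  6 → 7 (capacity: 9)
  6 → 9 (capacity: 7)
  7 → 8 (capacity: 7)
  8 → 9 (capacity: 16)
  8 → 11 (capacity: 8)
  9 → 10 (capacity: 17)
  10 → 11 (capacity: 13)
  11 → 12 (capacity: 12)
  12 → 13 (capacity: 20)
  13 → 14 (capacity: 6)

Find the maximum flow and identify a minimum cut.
Max flow = 5, Min cut edges: (3,4)

Maximum flow: 5
Minimum cut: (3,4)
Partition: S = [0, 1, 2, 3], T = [4, 5, 6, 7, 8, 9, 10, 11, 12, 13, 14]

Max-flow min-cut theorem verified: both equal 5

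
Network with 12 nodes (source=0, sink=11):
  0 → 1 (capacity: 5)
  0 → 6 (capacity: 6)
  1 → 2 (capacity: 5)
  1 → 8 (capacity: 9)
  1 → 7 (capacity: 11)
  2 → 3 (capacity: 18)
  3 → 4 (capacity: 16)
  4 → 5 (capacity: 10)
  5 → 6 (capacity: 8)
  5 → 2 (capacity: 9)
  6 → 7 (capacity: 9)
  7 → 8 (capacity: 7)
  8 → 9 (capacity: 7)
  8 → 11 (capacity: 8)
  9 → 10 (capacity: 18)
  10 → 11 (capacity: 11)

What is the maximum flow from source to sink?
Maximum flow = 11

Max flow: 11

Flow assignment:
  0 → 1: 5/5
  0 → 6: 6/6
  1 → 8: 5/9
  6 → 7: 6/9
  7 → 8: 6/7
  8 → 9: 3/7
  8 → 11: 8/8
  9 → 10: 3/18
  10 → 11: 3/11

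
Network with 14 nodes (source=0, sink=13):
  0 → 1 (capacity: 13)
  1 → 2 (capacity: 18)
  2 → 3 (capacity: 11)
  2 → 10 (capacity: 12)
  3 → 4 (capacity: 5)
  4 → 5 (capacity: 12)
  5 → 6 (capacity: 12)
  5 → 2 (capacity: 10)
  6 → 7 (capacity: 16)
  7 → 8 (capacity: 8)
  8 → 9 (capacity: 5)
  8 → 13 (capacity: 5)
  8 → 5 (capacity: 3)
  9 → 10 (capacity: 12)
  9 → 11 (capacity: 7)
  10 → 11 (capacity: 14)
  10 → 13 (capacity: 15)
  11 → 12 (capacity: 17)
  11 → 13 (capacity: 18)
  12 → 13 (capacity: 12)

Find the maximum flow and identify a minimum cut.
Max flow = 13, Min cut edges: (0,1)

Maximum flow: 13
Minimum cut: (0,1)
Partition: S = [0], T = [1, 2, 3, 4, 5, 6, 7, 8, 9, 10, 11, 12, 13]

Max-flow min-cut theorem verified: both equal 13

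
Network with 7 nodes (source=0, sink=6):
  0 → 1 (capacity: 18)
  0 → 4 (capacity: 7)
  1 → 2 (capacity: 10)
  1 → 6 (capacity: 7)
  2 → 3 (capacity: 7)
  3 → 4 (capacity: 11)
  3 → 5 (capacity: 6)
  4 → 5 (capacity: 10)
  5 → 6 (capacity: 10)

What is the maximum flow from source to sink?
Maximum flow = 17

Max flow: 17

Flow assignment:
  0 → 1: 14/18
  0 → 4: 3/7
  1 → 2: 7/10
  1 → 6: 7/7
  2 → 3: 7/7
  3 → 4: 1/11
  3 → 5: 6/6
  4 → 5: 4/10
  5 → 6: 10/10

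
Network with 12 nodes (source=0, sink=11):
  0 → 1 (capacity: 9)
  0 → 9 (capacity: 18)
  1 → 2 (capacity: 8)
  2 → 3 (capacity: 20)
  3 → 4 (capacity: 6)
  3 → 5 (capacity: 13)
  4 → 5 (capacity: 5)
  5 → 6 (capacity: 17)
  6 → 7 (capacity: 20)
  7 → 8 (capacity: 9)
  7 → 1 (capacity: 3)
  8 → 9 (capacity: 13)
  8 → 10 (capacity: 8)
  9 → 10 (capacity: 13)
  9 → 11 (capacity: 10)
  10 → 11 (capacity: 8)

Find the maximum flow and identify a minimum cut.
Max flow = 18, Min cut edges: (9,11), (10,11)

Maximum flow: 18
Minimum cut: (9,11), (10,11)
Partition: S = [0, 1, 2, 3, 4, 5, 6, 7, 8, 9, 10], T = [11]

Max-flow min-cut theorem verified: both equal 18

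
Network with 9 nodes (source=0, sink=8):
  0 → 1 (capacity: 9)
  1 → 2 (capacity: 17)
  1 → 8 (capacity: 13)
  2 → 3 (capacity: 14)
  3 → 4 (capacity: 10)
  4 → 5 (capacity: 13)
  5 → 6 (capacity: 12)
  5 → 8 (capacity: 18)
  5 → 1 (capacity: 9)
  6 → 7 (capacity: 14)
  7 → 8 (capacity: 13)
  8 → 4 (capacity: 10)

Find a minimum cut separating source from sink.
Min cut value = 9, edges: (0,1)

Min cut value: 9
Partition: S = [0], T = [1, 2, 3, 4, 5, 6, 7, 8]
Cut edges: (0,1)

By max-flow min-cut theorem, max flow = min cut = 9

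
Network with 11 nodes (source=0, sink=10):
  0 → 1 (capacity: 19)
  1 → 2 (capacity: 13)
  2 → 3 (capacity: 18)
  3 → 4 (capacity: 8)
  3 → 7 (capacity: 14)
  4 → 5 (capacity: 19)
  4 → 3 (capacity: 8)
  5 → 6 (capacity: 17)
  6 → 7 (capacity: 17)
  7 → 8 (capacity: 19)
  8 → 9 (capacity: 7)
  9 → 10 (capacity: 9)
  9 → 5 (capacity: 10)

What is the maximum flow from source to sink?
Maximum flow = 7

Max flow: 7

Flow assignment:
  0 → 1: 7/19
  1 → 2: 7/13
  2 → 3: 7/18
  3 → 7: 7/14
  7 → 8: 7/19
  8 → 9: 7/7
  9 → 10: 7/9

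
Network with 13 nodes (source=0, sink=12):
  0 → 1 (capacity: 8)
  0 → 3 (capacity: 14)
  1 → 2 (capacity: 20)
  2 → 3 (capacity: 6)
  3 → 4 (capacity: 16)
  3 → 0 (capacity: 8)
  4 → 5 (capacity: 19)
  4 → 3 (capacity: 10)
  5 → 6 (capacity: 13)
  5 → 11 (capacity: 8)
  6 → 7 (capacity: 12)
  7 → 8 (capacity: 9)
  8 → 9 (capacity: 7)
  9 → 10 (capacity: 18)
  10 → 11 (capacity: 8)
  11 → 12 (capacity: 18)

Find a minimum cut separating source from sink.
Min cut value = 15, edges: (5,11), (8,9)

Min cut value: 15
Partition: S = [0, 1, 2, 3, 4, 5, 6, 7, 8], T = [9, 10, 11, 12]
Cut edges: (5,11), (8,9)

By max-flow min-cut theorem, max flow = min cut = 15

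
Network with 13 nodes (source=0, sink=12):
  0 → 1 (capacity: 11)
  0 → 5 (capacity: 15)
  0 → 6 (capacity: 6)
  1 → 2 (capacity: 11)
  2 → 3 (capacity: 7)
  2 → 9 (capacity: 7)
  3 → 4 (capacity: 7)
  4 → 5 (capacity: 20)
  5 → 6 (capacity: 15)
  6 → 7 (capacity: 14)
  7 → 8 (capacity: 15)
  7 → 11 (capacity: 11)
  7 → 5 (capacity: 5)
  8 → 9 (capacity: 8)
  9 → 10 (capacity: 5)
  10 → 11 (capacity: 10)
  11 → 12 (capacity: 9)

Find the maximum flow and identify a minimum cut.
Max flow = 9, Min cut edges: (11,12)

Maximum flow: 9
Minimum cut: (11,12)
Partition: S = [0, 1, 2, 3, 4, 5, 6, 7, 8, 9, 10, 11], T = [12]

Max-flow min-cut theorem verified: both equal 9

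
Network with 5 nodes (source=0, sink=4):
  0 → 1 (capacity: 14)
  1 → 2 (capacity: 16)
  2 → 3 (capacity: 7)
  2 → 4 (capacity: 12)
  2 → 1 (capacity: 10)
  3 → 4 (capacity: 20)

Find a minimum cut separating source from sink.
Min cut value = 14, edges: (0,1)

Min cut value: 14
Partition: S = [0], T = [1, 2, 3, 4]
Cut edges: (0,1)

By max-flow min-cut theorem, max flow = min cut = 14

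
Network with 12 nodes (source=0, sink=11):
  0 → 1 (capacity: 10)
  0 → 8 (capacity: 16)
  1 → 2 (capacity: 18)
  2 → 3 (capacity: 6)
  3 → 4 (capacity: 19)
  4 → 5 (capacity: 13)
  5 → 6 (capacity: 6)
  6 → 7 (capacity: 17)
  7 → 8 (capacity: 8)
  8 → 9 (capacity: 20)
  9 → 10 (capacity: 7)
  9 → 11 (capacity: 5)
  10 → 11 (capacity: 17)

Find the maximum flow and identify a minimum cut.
Max flow = 12, Min cut edges: (9,10), (9,11)

Maximum flow: 12
Minimum cut: (9,10), (9,11)
Partition: S = [0, 1, 2, 3, 4, 5, 6, 7, 8, 9], T = [10, 11]

Max-flow min-cut theorem verified: both equal 12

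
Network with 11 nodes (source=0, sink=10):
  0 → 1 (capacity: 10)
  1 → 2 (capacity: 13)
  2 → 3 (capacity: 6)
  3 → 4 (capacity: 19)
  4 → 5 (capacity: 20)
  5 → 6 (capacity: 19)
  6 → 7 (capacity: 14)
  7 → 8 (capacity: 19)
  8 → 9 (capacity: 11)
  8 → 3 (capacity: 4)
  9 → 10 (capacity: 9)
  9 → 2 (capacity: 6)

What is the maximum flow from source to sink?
Maximum flow = 6

Max flow: 6

Flow assignment:
  0 → 1: 6/10
  1 → 2: 6/13
  2 → 3: 6/6
  3 → 4: 6/19
  4 → 5: 6/20
  5 → 6: 6/19
  6 → 7: 6/14
  7 → 8: 6/19
  8 → 9: 6/11
  9 → 10: 6/9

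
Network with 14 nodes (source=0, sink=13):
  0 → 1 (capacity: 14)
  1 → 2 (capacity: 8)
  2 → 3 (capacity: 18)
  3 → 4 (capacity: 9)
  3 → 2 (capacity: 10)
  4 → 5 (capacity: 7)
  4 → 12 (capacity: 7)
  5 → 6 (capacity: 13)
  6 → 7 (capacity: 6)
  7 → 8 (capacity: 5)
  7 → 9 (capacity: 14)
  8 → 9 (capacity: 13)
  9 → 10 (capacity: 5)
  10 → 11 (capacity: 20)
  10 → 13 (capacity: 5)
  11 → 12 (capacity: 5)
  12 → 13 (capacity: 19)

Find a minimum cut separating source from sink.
Min cut value = 8, edges: (1,2)

Min cut value: 8
Partition: S = [0, 1], T = [2, 3, 4, 5, 6, 7, 8, 9, 10, 11, 12, 13]
Cut edges: (1,2)

By max-flow min-cut theorem, max flow = min cut = 8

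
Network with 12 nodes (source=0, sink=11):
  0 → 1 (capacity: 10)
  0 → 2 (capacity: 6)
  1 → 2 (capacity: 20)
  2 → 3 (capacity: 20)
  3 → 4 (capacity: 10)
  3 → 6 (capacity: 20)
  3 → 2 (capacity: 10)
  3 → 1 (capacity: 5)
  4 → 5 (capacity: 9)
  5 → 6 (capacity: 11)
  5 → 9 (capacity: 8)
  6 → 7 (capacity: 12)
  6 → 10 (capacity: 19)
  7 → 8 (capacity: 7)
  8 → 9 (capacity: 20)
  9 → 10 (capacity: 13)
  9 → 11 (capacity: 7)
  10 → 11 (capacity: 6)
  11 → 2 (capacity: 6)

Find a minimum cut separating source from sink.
Min cut value = 13, edges: (9,11), (10,11)

Min cut value: 13
Partition: S = [0, 1, 2, 3, 4, 5, 6, 7, 8, 9, 10], T = [11]
Cut edges: (9,11), (10,11)

By max-flow min-cut theorem, max flow = min cut = 13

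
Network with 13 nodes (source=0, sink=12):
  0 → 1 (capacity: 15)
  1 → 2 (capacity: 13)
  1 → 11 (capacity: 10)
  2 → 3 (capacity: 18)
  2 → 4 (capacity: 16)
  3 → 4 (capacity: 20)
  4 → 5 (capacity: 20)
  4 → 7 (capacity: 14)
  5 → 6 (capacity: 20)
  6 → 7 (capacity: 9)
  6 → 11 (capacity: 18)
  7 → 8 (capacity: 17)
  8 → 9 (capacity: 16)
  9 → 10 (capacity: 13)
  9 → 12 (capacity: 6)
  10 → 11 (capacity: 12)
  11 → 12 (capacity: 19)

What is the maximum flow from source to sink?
Maximum flow = 15

Max flow: 15

Flow assignment:
  0 → 1: 15/15
  1 → 2: 5/13
  1 → 11: 10/10
  2 → 4: 5/16
  4 → 5: 5/20
  5 → 6: 5/20
  6 → 11: 5/18
  11 → 12: 15/19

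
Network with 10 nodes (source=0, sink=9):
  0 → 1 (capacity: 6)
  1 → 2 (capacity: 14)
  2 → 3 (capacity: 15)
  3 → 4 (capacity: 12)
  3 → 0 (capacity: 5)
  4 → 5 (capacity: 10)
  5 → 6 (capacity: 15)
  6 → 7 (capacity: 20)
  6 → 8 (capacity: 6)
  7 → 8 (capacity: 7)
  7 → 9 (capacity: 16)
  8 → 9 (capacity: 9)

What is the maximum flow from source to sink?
Maximum flow = 6

Max flow: 6

Flow assignment:
  0 → 1: 6/6
  1 → 2: 6/14
  2 → 3: 6/15
  3 → 4: 6/12
  4 → 5: 6/10
  5 → 6: 6/15
  6 → 7: 6/20
  7 → 9: 6/16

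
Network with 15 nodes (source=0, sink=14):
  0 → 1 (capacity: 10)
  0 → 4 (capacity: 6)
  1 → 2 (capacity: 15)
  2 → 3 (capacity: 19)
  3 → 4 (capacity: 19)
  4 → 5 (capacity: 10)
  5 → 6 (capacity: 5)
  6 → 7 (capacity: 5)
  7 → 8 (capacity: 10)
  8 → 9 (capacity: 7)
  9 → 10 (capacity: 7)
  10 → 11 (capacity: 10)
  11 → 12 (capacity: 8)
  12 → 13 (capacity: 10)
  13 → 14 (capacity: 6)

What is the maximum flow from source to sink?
Maximum flow = 5

Max flow: 5

Flow assignment:
  0 → 1: 5/10
  1 → 2: 5/15
  2 → 3: 5/19
  3 → 4: 5/19
  4 → 5: 5/10
  5 → 6: 5/5
  6 → 7: 5/5
  7 → 8: 5/10
  8 → 9: 5/7
  9 → 10: 5/7
  10 → 11: 5/10
  11 → 12: 5/8
  12 → 13: 5/10
  13 → 14: 5/6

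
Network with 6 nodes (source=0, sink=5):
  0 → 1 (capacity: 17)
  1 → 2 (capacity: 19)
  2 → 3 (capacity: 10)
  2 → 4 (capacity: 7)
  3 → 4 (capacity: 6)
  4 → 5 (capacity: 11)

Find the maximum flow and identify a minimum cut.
Max flow = 11, Min cut edges: (4,5)

Maximum flow: 11
Minimum cut: (4,5)
Partition: S = [0, 1, 2, 3, 4], T = [5]

Max-flow min-cut theorem verified: both equal 11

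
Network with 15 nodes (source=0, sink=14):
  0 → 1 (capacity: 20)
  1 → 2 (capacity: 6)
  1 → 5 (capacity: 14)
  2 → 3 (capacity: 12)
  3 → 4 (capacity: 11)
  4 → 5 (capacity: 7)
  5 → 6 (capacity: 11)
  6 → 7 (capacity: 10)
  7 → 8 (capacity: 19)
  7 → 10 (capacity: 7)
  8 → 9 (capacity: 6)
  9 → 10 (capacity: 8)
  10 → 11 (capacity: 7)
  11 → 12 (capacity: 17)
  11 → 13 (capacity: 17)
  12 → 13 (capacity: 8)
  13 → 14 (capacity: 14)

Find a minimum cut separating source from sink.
Min cut value = 7, edges: (10,11)

Min cut value: 7
Partition: S = [0, 1, 2, 3, 4, 5, 6, 7, 8, 9, 10], T = [11, 12, 13, 14]
Cut edges: (10,11)

By max-flow min-cut theorem, max flow = min cut = 7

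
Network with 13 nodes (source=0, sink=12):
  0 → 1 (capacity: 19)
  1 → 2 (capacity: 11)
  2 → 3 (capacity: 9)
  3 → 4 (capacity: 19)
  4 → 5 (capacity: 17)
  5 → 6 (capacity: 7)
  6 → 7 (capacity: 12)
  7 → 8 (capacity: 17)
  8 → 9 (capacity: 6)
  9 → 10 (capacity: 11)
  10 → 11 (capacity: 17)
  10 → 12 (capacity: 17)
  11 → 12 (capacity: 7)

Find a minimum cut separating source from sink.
Min cut value = 6, edges: (8,9)

Min cut value: 6
Partition: S = [0, 1, 2, 3, 4, 5, 6, 7, 8], T = [9, 10, 11, 12]
Cut edges: (8,9)

By max-flow min-cut theorem, max flow = min cut = 6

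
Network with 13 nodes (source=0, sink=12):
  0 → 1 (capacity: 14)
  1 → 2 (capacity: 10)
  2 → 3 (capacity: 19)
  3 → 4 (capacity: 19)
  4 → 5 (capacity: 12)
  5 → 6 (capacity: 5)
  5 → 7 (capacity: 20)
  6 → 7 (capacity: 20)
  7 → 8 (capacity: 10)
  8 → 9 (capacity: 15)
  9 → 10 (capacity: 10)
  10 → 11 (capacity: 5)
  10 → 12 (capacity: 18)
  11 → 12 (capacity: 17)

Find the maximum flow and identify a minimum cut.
Max flow = 10, Min cut edges: (9,10)

Maximum flow: 10
Minimum cut: (9,10)
Partition: S = [0, 1, 2, 3, 4, 5, 6, 7, 8, 9], T = [10, 11, 12]

Max-flow min-cut theorem verified: both equal 10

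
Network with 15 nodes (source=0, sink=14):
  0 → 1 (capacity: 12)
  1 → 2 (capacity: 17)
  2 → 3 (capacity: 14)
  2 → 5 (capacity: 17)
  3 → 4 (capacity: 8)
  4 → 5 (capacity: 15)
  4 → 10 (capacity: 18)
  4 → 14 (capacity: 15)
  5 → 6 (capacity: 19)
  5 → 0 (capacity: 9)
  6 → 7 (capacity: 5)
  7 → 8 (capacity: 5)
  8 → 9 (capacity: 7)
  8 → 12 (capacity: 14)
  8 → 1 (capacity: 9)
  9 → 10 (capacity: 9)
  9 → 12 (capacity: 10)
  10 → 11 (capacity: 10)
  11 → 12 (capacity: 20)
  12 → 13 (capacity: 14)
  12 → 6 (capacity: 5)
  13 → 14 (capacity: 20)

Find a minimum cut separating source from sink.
Min cut value = 12, edges: (0,1)

Min cut value: 12
Partition: S = [0], T = [1, 2, 3, 4, 5, 6, 7, 8, 9, 10, 11, 12, 13, 14]
Cut edges: (0,1)

By max-flow min-cut theorem, max flow = min cut = 12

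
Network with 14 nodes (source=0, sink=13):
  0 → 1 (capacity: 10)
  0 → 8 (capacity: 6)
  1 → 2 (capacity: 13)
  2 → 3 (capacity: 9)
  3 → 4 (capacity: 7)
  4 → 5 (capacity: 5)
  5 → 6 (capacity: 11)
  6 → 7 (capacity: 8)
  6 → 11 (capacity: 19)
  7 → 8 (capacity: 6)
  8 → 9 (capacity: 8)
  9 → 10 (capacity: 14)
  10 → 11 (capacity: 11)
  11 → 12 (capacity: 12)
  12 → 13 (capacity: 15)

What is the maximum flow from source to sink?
Maximum flow = 11

Max flow: 11

Flow assignment:
  0 → 1: 5/10
  0 → 8: 6/6
  1 → 2: 5/13
  2 → 3: 5/9
  3 → 4: 5/7
  4 → 5: 5/5
  5 → 6: 5/11
  6 → 11: 5/19
  8 → 9: 6/8
  9 → 10: 6/14
  10 → 11: 6/11
  11 → 12: 11/12
  12 → 13: 11/15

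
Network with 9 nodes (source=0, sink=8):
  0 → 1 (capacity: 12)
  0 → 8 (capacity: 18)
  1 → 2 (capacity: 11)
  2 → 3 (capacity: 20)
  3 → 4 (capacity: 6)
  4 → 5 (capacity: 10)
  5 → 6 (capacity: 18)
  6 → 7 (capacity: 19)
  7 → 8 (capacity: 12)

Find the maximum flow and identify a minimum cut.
Max flow = 24, Min cut edges: (0,8), (3,4)

Maximum flow: 24
Minimum cut: (0,8), (3,4)
Partition: S = [0, 1, 2, 3], T = [4, 5, 6, 7, 8]

Max-flow min-cut theorem verified: both equal 24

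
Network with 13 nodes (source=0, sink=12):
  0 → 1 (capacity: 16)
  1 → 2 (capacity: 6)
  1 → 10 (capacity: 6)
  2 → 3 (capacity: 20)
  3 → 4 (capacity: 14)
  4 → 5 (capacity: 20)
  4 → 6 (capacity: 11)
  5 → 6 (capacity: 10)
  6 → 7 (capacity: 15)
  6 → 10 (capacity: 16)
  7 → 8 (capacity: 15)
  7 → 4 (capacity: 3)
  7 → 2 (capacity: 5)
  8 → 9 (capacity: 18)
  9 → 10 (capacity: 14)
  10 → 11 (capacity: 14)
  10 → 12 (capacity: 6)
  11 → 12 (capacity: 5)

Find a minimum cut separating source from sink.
Min cut value = 11, edges: (10,12), (11,12)

Min cut value: 11
Partition: S = [0, 1, 2, 3, 4, 5, 6, 7, 8, 9, 10, 11], T = [12]
Cut edges: (10,12), (11,12)

By max-flow min-cut theorem, max flow = min cut = 11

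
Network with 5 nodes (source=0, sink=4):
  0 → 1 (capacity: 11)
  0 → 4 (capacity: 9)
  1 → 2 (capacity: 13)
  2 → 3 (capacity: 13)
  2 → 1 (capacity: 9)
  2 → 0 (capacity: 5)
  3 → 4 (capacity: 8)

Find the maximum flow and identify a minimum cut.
Max flow = 17, Min cut edges: (0,4), (3,4)

Maximum flow: 17
Minimum cut: (0,4), (3,4)
Partition: S = [0, 1, 2, 3], T = [4]

Max-flow min-cut theorem verified: both equal 17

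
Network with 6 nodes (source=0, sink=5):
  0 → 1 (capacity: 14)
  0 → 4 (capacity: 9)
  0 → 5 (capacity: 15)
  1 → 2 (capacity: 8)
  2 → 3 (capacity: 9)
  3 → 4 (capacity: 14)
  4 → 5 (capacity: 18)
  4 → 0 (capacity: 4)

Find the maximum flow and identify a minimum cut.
Max flow = 32, Min cut edges: (0,4), (0,5), (1,2)

Maximum flow: 32
Minimum cut: (0,4), (0,5), (1,2)
Partition: S = [0, 1], T = [2, 3, 4, 5]

Max-flow min-cut theorem verified: both equal 32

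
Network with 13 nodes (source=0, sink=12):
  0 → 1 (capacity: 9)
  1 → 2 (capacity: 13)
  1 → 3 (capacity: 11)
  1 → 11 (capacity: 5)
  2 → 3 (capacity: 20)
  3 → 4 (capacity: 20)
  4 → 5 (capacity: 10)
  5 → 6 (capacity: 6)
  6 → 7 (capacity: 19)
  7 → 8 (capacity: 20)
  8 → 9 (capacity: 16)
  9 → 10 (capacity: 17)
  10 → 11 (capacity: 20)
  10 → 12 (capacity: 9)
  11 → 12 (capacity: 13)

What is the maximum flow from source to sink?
Maximum flow = 9

Max flow: 9

Flow assignment:
  0 → 1: 9/9
  1 → 3: 4/11
  1 → 11: 5/5
  3 → 4: 4/20
  4 → 5: 4/10
  5 → 6: 4/6
  6 → 7: 4/19
  7 → 8: 4/20
  8 → 9: 4/16
  9 → 10: 4/17
  10 → 12: 4/9
  11 → 12: 5/13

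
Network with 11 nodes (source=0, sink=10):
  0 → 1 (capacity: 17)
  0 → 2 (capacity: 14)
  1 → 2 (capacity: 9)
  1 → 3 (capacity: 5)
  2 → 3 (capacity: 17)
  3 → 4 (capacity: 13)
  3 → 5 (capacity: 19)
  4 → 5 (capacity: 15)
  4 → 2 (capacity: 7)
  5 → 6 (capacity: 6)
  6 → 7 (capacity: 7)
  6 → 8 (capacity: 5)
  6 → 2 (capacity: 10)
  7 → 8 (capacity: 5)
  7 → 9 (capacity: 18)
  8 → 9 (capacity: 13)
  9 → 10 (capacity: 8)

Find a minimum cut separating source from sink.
Min cut value = 6, edges: (5,6)

Min cut value: 6
Partition: S = [0, 1, 2, 3, 4, 5], T = [6, 7, 8, 9, 10]
Cut edges: (5,6)

By max-flow min-cut theorem, max flow = min cut = 6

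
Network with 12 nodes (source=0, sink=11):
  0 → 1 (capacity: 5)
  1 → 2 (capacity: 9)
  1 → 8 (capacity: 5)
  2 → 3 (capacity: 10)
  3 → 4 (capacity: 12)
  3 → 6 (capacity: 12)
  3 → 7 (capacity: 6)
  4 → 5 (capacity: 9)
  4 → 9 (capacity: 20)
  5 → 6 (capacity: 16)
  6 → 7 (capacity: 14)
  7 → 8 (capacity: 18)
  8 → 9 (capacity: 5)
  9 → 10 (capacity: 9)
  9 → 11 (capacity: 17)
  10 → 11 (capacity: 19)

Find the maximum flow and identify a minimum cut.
Max flow = 5, Min cut edges: (0,1)

Maximum flow: 5
Minimum cut: (0,1)
Partition: S = [0], T = [1, 2, 3, 4, 5, 6, 7, 8, 9, 10, 11]

Max-flow min-cut theorem verified: both equal 5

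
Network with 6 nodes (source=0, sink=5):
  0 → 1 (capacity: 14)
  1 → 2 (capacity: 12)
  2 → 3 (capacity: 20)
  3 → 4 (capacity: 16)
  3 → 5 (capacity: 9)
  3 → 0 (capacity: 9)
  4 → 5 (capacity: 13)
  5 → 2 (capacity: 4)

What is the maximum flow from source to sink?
Maximum flow = 12

Max flow: 12

Flow assignment:
  0 → 1: 12/14
  1 → 2: 12/12
  2 → 3: 12/20
  3 → 4: 3/16
  3 → 5: 9/9
  4 → 5: 3/13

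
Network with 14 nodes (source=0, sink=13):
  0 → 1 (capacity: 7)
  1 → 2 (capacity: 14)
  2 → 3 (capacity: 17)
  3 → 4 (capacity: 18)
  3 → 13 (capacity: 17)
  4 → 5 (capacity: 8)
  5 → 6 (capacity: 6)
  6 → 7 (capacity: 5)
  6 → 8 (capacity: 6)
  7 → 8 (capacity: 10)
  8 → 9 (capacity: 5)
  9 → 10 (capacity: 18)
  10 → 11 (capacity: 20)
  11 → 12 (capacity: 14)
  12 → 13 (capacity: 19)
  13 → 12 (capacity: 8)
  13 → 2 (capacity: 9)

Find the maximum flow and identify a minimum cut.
Max flow = 7, Min cut edges: (0,1)

Maximum flow: 7
Minimum cut: (0,1)
Partition: S = [0], T = [1, 2, 3, 4, 5, 6, 7, 8, 9, 10, 11, 12, 13]

Max-flow min-cut theorem verified: both equal 7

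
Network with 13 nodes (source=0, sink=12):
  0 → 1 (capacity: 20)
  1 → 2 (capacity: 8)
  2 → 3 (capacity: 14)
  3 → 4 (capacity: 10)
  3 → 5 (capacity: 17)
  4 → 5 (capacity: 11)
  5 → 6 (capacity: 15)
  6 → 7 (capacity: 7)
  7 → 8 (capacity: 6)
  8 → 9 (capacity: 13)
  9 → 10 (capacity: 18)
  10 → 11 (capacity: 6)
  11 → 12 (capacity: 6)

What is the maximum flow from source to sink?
Maximum flow = 6

Max flow: 6

Flow assignment:
  0 → 1: 6/20
  1 → 2: 6/8
  2 → 3: 6/14
  3 → 5: 6/17
  5 → 6: 6/15
  6 → 7: 6/7
  7 → 8: 6/6
  8 → 9: 6/13
  9 → 10: 6/18
  10 → 11: 6/6
  11 → 12: 6/6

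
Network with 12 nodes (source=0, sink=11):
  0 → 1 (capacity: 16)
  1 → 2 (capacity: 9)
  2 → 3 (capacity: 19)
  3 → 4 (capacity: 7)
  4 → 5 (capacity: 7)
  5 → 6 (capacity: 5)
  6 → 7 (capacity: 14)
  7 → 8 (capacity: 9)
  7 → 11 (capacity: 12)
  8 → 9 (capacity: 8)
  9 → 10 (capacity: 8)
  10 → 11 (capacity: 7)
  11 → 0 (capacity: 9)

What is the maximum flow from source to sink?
Maximum flow = 5

Max flow: 5

Flow assignment:
  0 → 1: 5/16
  1 → 2: 5/9
  2 → 3: 5/19
  3 → 4: 5/7
  4 → 5: 5/7
  5 → 6: 5/5
  6 → 7: 5/14
  7 → 11: 5/12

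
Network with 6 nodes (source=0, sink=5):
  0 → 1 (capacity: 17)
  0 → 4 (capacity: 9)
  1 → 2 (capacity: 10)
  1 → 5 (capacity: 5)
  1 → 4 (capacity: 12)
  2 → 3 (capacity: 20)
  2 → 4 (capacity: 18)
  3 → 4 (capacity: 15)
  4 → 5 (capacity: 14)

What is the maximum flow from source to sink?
Maximum flow = 19

Max flow: 19

Flow assignment:
  0 → 1: 10/17
  0 → 4: 9/9
  1 → 5: 5/5
  1 → 4: 5/12
  4 → 5: 14/14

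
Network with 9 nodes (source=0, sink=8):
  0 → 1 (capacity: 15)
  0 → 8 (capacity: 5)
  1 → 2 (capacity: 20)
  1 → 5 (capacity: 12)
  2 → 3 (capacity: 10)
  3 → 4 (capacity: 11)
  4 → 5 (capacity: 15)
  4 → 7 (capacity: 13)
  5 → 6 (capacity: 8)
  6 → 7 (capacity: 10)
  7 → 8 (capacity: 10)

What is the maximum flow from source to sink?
Maximum flow = 15

Max flow: 15

Flow assignment:
  0 → 1: 10/15
  0 → 8: 5/5
  1 → 2: 7/20
  1 → 5: 3/12
  2 → 3: 7/10
  3 → 4: 7/11
  4 → 5: 5/15
  4 → 7: 2/13
  5 → 6: 8/8
  6 → 7: 8/10
  7 → 8: 10/10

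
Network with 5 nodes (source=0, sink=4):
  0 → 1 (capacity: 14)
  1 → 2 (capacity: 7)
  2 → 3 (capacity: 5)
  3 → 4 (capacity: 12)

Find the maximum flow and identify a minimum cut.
Max flow = 5, Min cut edges: (2,3)

Maximum flow: 5
Minimum cut: (2,3)
Partition: S = [0, 1, 2], T = [3, 4]

Max-flow min-cut theorem verified: both equal 5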